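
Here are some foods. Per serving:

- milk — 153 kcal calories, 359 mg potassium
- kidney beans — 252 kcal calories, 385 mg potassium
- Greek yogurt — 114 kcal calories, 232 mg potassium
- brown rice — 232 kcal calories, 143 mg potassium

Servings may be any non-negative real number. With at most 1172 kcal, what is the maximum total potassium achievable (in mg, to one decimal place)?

2750.0 mg

Potassium per kcal: milk 2.346, Greek yogurt 2.035, kidney beans 1.528, brown rice 0.6164.
With no serving limits, spend the whole calories allowance on milk: 1172 kcal / 153 kcal × 359 mg = 2750.0 mg.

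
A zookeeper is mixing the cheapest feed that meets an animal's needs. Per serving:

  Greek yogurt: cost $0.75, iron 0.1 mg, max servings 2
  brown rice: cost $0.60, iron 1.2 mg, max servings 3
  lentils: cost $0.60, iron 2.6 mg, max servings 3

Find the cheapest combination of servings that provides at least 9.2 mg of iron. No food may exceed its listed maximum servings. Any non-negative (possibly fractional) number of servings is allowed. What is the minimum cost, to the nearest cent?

$2.50

Cost per mg of iron: lentils $0.2308, brown rice $0.5000, Greek yogurt $7.5000.
Take 3 servings of lentils: +7.8 mg iron for $1.80 (total $1.80, still need 1.4 mg).
Take 1.167 servings of brown rice: +1.4 mg iron for $0.70 (total $2.50, still need 0.0 mg).
Filling from the cheapest source first is optimal under one linear minimum: $2.50.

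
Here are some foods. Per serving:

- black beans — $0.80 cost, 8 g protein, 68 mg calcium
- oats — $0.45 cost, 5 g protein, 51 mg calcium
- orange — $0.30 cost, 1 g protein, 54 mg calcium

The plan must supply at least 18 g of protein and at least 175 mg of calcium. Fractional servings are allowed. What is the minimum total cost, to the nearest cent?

This is a tiny linear program; its minimum lies at a vertex of the feasible set. List the vertices and price them.
black beans only: max(18/8, 175/68) = 2.574 servings → $2.06.
oats only: max(18/5, 175/51) = 3.6 servings → $1.62.
orange only: max(18/1, 175/54) = 18 servings → $5.40.
black beans + oats with both tight: 0.6324 servings and 2.588 servings → $1.67.
black beans + orange with both tight: 2.19 servings and 0.4835 servings → $1.90.
oats + orange: intersection lies outside the first quadrant.
So the least-cost plan costs $1.62.

$1.62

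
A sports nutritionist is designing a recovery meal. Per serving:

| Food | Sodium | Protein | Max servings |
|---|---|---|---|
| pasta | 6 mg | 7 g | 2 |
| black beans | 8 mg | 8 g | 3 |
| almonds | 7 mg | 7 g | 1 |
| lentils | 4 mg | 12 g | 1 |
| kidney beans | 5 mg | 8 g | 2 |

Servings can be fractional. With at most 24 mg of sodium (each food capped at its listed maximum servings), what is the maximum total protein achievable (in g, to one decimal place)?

Protein per mg sodium: lentils 3, kidney beans 1.6, pasta 1.167, black beans 1, almonds 1.
Take 1 serving of lentils: uses 4 mg sodium, +12.0 g protein (running total 12.0 g).
Take 2 servings of kidney beans: uses 10 mg sodium, +16.0 g protein (running total 28.0 g).
Take 1.667 servings of pasta: uses 10 mg sodium, +11.7 g protein (running total 39.7 g).
Filling greedily by protein-per-mg sodium is optimal for one linear limit, giving 39.7 g.

39.7 g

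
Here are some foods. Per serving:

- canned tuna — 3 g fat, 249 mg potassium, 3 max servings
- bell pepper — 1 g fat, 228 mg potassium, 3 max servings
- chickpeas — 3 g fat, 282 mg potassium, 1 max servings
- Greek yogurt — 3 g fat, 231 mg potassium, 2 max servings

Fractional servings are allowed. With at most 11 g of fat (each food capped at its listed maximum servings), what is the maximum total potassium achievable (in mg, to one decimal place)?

Potassium per g fat: bell pepper 228, chickpeas 94, canned tuna 83, Greek yogurt 77.
Take 3 servings of bell pepper: uses 3 g fat, +684.0 mg potassium (running total 684.0 mg).
Take 1 serving of chickpeas: uses 3 g fat, +282.0 mg potassium (running total 966.0 mg).
Take 1.667 servings of canned tuna: uses 5 g fat, +415.0 mg potassium (running total 1381.0 mg).
Greedy by best ratio exhausts the fat allowance optimally: 1381.0 mg.

1381.0 mg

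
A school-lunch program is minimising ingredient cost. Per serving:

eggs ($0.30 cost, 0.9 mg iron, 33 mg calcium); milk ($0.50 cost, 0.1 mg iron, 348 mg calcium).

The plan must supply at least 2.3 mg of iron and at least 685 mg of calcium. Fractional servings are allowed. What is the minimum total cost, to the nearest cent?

$1.58

The cheapest plan sits at a corner of the feasible region — with two constraints it uses at most two foods.
eggs only: max(2.3/0.9, 685/33) = 20.76 servings → $6.23.
milk only: max(2.3/0.1, 685/348) = 23 servings → $11.50.
eggs + milk with both tight: 2.362 servings and 1.744 servings → $1.58.
The minimum over all feasible corners is $1.58.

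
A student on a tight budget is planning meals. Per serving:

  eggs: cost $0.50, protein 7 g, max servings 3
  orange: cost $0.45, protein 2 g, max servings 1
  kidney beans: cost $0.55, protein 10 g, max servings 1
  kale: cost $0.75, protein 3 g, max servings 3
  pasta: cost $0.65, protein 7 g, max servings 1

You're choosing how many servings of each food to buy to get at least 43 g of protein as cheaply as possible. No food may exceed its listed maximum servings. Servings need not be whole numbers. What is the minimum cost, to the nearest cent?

Cost per g of protein: kidney beans $0.0550, eggs $0.0714, pasta $0.0929, orange $0.2250, kale $0.2500.
Take 1 serving of kidney beans: +10.0 g protein for $0.55 (total $0.55, still need 33.0 g).
Take 3 servings of eggs: +21.0 g protein for $1.50 (total $2.05, still need 12.0 g).
Take 1 serving of pasta: +7.0 g protein for $0.65 (total $2.70, still need 5.0 g).
Take 1 serving of orange: +2.0 g protein for $0.45 (total $3.15, still need 3.0 g).
Take 1 serving of kale: +3.0 g protein for $0.75 (total $3.90, still need 0.0 g).
Greedy by cheapest-per-g is optimal for a single linear constraint, so the minimum cost is $3.90.

$3.90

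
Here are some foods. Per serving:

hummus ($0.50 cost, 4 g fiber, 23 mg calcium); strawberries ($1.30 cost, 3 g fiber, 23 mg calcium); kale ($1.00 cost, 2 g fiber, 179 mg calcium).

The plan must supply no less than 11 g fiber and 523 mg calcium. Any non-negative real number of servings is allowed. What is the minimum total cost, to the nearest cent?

$3.43

With two linear requirements the optimum uses one or two foods; enumerate the corners.
hummus only: max(11/4, 523/23) = 22.74 servings → $11.37.
strawberries only: max(11/3, 523/23) = 22.74 servings → $29.56.
kale only: max(11/2, 523/179) = 5.5 servings → $5.50.
hummus + strawberries: the both-tight solution has a negative serving — not a feasible corner.
hummus + kale with both tight: 1.378 servings and 2.745 servings → $3.43.
strawberries + kale with both tight: 1.88 servings and 2.68 servings → $5.12.
Cheapest feasible corner: $3.43.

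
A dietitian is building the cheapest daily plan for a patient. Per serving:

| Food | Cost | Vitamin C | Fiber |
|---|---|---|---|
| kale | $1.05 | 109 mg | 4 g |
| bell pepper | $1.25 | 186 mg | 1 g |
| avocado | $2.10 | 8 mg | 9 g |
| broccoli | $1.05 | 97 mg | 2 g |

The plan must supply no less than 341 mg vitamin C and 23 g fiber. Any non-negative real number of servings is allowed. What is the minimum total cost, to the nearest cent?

$5.72

Compare the cost at each extreme point of the feasible region.
kale only: max(341/109, 23/4) = 5.75 servings → $6.04.
bell pepper only: max(341/186, 23/1) = 23 servings → $28.75.
avocado only: max(341/8, 23/9) = 42.62 servings → $89.51.
broccoli only: max(341/97, 23/2) = 11.5 servings → $12.07.
kale + bell pepper: the both-tight solution has a negative serving — not a feasible corner.
kale + avocado with both tight: 3.04 servings and 1.204 servings → $5.72.
kale + broccoli: the both-tight solution has a negative serving — not a feasible corner.
bell pepper + avocado with both tight: 1.732 servings and 2.363 servings → $7.13.
bell pepper + broccoli: the both-tight solution has a negative serving — not a feasible corner.
avocado + broccoli with both tight: 1.807 servings and 3.366 servings → $7.33.
Cheapest feasible corner: $5.72.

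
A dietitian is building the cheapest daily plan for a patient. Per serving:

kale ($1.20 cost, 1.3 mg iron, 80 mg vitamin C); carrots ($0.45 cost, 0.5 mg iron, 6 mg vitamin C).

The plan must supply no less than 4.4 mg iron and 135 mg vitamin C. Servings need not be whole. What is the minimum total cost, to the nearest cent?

Two binding constraints pin down two serving amounts, so the optimal mix uses at most two foods. The candidates are each food alone (scaled to the tighter of iron/vitamin C) and each pair with both constraints tight.
kale only: max(4.4/1.3, 135/80) = 3.385 servings → $4.06.
carrots only: max(4.4/0.5, 135/6) = 22.5 servings → $10.12.
kale + carrots with both tight: 1.276 servings and 5.481 servings → $4.00.
Cheapest feasible corner: $4.00.

$4.00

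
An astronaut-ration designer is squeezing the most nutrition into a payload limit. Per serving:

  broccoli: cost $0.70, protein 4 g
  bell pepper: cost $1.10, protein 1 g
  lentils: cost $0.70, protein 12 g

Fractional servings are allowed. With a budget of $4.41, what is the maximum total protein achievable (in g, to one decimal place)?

Protein per dollar: lentils 17.14, broccoli 5.714, bell pepper 0.9091.
With no serving limits, spend the whole cost allowance on lentils: $4.41 / $0.70 × 12 g = 75.6 g.

75.6 g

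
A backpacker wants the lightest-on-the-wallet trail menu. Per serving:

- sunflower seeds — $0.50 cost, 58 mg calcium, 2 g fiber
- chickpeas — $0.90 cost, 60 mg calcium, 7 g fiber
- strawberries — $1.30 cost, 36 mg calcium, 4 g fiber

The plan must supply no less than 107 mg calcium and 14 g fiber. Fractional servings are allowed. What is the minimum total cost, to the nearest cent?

This is a tiny linear program; its minimum lies at a vertex of the feasible set. List the vertices and price them.
sunflower seeds only: max(107/58, 14/2) = 7 servings → $3.50.
chickpeas only: max(107/60, 14/7) = 2 servings → $1.80.
strawberries only: max(107/36, 14/4) = 3.5 servings → $4.55.
sunflower seeds + chickpeas: the both-tight solution has a negative serving — not a feasible corner.
sunflower seeds + strawberries: the both-tight solution has a negative serving — not a feasible corner.
chickpeas + strawberries with both targets exact would need a negative amount; discard.
The minimum over all feasible corners is $1.80.

$1.80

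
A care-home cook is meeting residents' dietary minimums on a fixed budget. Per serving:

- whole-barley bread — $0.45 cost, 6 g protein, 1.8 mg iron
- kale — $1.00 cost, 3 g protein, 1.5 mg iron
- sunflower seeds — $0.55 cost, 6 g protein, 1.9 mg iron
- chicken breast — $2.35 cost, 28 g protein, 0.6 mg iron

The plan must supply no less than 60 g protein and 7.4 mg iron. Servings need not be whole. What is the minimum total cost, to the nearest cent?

$4.50

A basic optimal solution has at most two foods positive. Try each food alone and each pair with both targets met exactly.
whole-barley bread only: max(60/6, 7.4/1.8) = 10 servings → $4.50.
kale only: max(60/3, 7.4/1.5) = 20 servings → $20.00.
sunflower seeds only: max(60/6, 7.4/1.9) = 10 servings → $5.50.
chicken breast only: max(60/28, 7.4/0.6) = 12.33 servings → $28.98.
whole-barley bread + kale: intersection lies outside the first quadrant.
whole-barley bread + sunflower seeds: the both-tight solution has a negative serving — not a feasible corner.
whole-barley bread + chicken breast with both tight: 3.658 servings and 1.359 servings → $4.84.
kale + sunflower seeds with both targets exact would need a negative amount; discard.
kale + chicken breast with both tight: 4.259 servings and 1.687 servings → $8.22.
sunflower seeds + chicken breast with both tight: 3.452 servings and 1.403 servings → $5.20.
The minimum over all feasible corners is $4.50.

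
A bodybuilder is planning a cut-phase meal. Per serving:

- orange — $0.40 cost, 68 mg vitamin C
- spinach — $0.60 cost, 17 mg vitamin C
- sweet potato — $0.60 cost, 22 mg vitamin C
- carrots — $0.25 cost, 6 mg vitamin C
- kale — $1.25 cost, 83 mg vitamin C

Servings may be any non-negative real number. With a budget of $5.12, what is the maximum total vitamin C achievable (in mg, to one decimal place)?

870.4 mg

Vitamin C per dollar: orange 170, kale 66.4, sweet potato 36.67, spinach 28.33, carrots 24.
With no serving limits, spend the whole cost allowance on orange: $5.12 / $0.40 × 68 mg = 870.4 mg.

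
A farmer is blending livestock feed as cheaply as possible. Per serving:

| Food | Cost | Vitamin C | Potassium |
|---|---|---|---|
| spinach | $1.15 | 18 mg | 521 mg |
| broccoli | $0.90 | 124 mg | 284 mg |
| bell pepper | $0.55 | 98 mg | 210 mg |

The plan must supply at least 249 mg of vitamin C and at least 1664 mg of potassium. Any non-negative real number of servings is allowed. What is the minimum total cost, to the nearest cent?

This is a tiny linear program; its minimum lies at a vertex of the feasible set. List the vertices and price them.
spinach only: max(249/18, 1664/521) = 13.83 servings → $15.91.
broccoli only: max(249/124, 1664/284) = 5.859 servings → $5.27.
bell pepper only: max(249/98, 1664/210) = 7.924 servings → $4.36.
spinach + broccoli with both tight: 2.28 servings and 1.677 servings → $4.13.
spinach + bell pepper with both tight: 2.343 servings and 2.11 servings → $3.86.
broccoli + bell pepper: the both-tight solution has a negative serving — not a feasible corner.
Cheapest feasible corner: $3.86.

$3.86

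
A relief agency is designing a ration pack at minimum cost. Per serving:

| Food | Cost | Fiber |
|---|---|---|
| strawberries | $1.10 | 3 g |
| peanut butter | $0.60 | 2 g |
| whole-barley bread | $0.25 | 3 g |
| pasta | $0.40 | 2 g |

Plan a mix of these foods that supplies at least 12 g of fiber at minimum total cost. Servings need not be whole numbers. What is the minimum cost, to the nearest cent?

$1.00

Cost per g of fiber: whole-barley bread $0.0833, pasta $0.2000, peanut butter $0.3000, strawberries $0.3667.
With no serving limits, use only whole-barley bread: 12 g / 3 g = 4 servings × $0.25 = $1.00.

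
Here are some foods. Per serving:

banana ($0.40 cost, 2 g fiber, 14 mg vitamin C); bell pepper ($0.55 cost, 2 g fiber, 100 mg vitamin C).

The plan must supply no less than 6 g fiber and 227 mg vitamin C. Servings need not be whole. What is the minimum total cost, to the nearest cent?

$1.52

At the optimum either one food covers both requirements or two foods hit both targets exactly; no other combination can be cheaper.
banana only: max(6/2, 227/14) = 16.21 servings → $6.49.
bell pepper only: max(6/2, 227/100) = 3 servings → $1.65.
banana + bell pepper with both tight: 0.8488 servings and 2.151 servings → $1.52.
Cheapest feasible corner: $1.52.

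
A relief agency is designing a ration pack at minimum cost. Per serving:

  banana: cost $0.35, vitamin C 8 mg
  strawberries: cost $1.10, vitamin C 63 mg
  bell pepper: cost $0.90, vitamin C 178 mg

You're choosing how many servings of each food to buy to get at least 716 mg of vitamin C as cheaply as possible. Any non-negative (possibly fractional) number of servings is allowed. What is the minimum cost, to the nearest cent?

$3.62

Cost per mg of vitamin C: bell pepper $0.0051, strawberries $0.0175, banana $0.0437.
With no serving limits, use only bell pepper: 716 mg / 178 mg = 4.022 servings × $0.90 = $3.62.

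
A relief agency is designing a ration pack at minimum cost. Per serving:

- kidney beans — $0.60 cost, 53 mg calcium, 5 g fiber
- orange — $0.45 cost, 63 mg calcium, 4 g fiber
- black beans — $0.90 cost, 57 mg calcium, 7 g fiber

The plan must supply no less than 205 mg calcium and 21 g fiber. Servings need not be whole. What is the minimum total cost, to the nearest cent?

$2.36

An LP optimum is at a vertex; with two nutrient constraints at most two foods are used. Check each candidate.
kidney beans only: max(205/53, 21/5) = 4.2 servings → $2.52.
orange only: max(205/63, 21/4) = 5.25 servings → $2.36.
black beans only: max(205/57, 21/7) = 3.596 servings → $3.24.
kidney beans + orange: intersection lies outside the first quadrant.
kidney beans + black beans with both tight: 2.767 servings and 1.023 servings → $2.58.
orange + black beans with both tight: 1.117 servings and 2.362 servings → $2.63.
The minimum over all feasible corners is $2.36.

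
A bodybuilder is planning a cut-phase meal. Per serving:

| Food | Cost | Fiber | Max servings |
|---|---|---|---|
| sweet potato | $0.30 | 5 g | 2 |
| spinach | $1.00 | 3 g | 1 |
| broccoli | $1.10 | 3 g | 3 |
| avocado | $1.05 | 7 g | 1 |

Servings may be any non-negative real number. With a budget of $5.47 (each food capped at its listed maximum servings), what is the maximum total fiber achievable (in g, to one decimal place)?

Fiber per dollar: sweet potato 16.67, avocado 6.667, spinach 3, broccoli 2.727.
Take 2 servings of sweet potato: spends $0.60, +10.0 g fiber (running total 10.0 g).
Take 1 serving of avocado: spends $1.05, +7.0 g fiber (running total 17.0 g).
Take 1 serving of spinach: spends $1.00, +3.0 g fiber (running total 20.0 g).
Take 2.564 servings of broccoli: spends $2.82, +7.7 g fiber (running total 27.7 g).
Greedy by best ratio exhausts the cost allowance optimally: 27.7 g.

27.7 g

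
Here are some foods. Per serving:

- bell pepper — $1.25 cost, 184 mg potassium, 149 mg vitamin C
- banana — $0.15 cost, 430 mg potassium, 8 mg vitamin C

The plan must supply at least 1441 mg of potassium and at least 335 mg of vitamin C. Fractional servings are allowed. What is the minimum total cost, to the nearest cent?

An LP optimum is at a vertex; with two nutrient constraints at most two foods are used. Check each candidate.
bell pepper only: max(1441/184, 335/149) = 7.832 servings → $9.79.
banana only: max(1441/430, 335/8) = 41.88 servings → $6.28.
bell pepper + banana with both tight: 2.117 servings and 2.445 servings → $3.01.
Cheapest feasible corner: $3.01.

$3.01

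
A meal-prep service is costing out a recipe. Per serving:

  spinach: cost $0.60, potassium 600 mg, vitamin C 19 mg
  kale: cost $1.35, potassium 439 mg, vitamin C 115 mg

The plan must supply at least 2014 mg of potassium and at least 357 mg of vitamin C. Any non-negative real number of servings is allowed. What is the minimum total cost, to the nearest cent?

$4.66

Check every corner: each single food scaled to meet both minima, and each pair solved so both constraints bind.
spinach only: max(2014/600, 357/19) = 18.79 servings → $11.27.
kale only: max(2014/439, 357/115) = 4.588 servings → $6.19.
spinach + kale with both tight: 1.235 servings and 2.9 servings → $4.66.
Cheapest feasible corner: $4.66.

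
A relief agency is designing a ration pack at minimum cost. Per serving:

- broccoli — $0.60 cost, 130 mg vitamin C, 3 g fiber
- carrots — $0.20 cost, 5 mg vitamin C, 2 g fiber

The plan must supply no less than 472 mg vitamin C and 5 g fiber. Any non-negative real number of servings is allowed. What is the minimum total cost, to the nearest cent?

This is a tiny linear program; its minimum lies at a vertex of the feasible set. List the vertices and price them.
broccoli only: max(472/130, 5/3) = 3.631 servings → $2.18.
carrots only: max(472/5, 5/2) = 94.4 servings → $18.88.
broccoli + carrots: the both-tight solution has a negative serving — not a feasible corner.
Cheapest feasible corner: $2.18.

$2.18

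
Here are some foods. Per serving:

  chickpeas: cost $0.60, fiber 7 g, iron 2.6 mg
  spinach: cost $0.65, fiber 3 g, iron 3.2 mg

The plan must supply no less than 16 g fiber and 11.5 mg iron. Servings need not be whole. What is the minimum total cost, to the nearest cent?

Check every corner: each single food scaled to meet both minima, and each pair solved so both constraints bind.
chickpeas only: max(16/7, 11.5/2.6) = 4.423 servings → $2.65.
spinach only: max(16/3, 11.5/3.2) = 5.333 servings → $3.47.
chickpeas + spinach with both tight: 1.144 servings and 2.664 servings → $2.42.
The minimum over all feasible corners is $2.42.

$2.42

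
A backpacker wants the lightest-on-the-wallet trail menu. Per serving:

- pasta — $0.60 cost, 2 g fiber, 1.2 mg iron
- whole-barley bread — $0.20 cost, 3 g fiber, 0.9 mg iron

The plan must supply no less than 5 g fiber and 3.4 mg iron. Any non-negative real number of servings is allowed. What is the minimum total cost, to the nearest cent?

$0.76

Check every corner: each single food scaled to meet both minima, and each pair solved so both constraints bind.
pasta only: max(5/2, 3.4/1.2) = 2.833 servings → $1.70.
whole-barley bread only: max(5/3, 3.4/0.9) = 3.778 servings → $0.76.
pasta + whole-barley bread: the both-tight solution has a negative serving — not a feasible corner.
Cheapest feasible corner: $0.76.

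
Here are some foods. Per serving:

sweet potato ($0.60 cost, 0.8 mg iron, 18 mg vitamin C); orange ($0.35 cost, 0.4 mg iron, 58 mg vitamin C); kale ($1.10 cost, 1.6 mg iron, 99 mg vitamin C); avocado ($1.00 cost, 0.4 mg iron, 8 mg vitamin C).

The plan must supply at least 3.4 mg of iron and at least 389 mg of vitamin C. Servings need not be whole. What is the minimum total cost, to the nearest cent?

$2.74

An LP optimum is at a vertex; with two nutrient constraints at most two foods are used. Check each candidate.
sweet potato only: max(3.4/0.8, 389/18) = 21.61 servings → $12.97.
orange only: max(3.4/0.4, 389/58) = 8.5 servings → $2.98.
kale only: max(3.4/1.6, 389/99) = 3.929 servings → $4.32.
avocado only: max(3.4/0.4, 389/8) = 48.62 servings → $48.62.
sweet potato + orange with both tight: 1.061 servings and 6.378 servings → $2.87.
sweet potato + kale: intersection lies outside the first quadrant.
sweet potato + avocado with both targets exact would need a negative amount; discard.
orange + kale with both tight: 5.372 servings and 0.782 servings → $2.74.
orange + avocado with both tight: 6.42 servings and 2.08 servings → $4.33.
kale + avocado with both targets exact would need a negative amount; discard.
So the least-cost plan costs $2.74.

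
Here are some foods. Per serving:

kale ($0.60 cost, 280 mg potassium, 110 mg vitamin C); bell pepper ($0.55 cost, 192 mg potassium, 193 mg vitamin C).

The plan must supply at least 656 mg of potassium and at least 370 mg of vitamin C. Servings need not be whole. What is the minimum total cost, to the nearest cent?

For a min-cost LP with two ≥-constraints, a basic feasible solution has at most two positive variables.
kale only: max(656/280, 370/110) = 3.364 servings → $2.02.
bell pepper only: max(656/192, 370/193) = 3.417 servings → $1.88.
kale + bell pepper with both tight: 1.688 servings and 0.955 servings → $1.54.
So the least-cost plan costs $1.54.

$1.54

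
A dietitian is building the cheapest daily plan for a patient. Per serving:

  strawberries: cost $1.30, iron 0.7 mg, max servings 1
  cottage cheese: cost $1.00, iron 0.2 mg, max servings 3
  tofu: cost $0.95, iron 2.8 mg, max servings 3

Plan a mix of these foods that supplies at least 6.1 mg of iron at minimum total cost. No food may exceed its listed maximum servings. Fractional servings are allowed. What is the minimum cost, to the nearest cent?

Cost per mg of iron: tofu $0.3393, strawberries $1.8571, cottage cheese $5.0000.
Take 2.179 servings of tofu: +6.1 mg iron for $2.07 (total $2.07, still need 0.0 mg).
Greedy by cheapest-per-mg is optimal for a single linear constraint, so the minimum cost is $2.07.

$2.07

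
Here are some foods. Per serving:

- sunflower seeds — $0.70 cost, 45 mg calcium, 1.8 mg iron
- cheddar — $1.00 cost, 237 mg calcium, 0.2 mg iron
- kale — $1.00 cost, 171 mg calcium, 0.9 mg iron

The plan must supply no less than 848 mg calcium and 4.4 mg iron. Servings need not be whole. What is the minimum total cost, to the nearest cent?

$4.64

The cheapest plan sits at a corner of the feasible region — with two constraints it uses at most two foods.
sunflower seeds only: max(848/45, 4.4/1.8) = 18.84 servings → $13.19.
cheddar only: max(848/237, 4.4/0.2) = 22 servings → $22.00.
kale only: max(848/171, 4.4/0.9) = 4.959 servings → $4.96.
sunflower seeds + cheddar with both tight: 2.091 servings and 3.181 servings → $4.64.
sunflower seeds + kale: the both-tight solution has a negative serving — not a feasible corner.
cheddar + kale with both tight: 0.0603 servings and 4.875 servings → $4.94.
Cheapest feasible corner: $4.64.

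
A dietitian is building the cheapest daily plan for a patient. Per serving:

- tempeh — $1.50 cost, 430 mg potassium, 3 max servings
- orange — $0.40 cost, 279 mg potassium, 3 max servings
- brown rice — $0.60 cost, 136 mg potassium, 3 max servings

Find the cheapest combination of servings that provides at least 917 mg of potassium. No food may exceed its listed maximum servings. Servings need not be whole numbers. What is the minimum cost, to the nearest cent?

$1.48

Cost per mg of potassium: orange $0.0014, tempeh $0.0035, brown rice $0.0044.
Take 3 servings of orange: +837.0 mg potassium for $1.20 (total $1.20, still need 80.0 mg).
Take 0.186 servings of tempeh: +80.0 mg potassium for $0.28 (total $1.48, still need 0.0 mg).
Filling from the cheapest source first is optimal under one linear minimum: $1.48.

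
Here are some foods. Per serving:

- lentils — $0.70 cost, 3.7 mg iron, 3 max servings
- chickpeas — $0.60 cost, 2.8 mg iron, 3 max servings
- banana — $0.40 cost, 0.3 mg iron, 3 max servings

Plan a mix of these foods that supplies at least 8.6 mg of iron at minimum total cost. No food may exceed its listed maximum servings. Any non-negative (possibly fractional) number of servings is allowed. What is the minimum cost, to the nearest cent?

$1.63

Cost per mg of iron: lentils $0.1892, chickpeas $0.2143, banana $1.3333.
Take 2.324 servings of lentils: +8.6 mg iron for $1.63 (total $1.63, still need 0.0 mg).
Greedy by cheapest-per-mg is optimal for a single linear constraint, so the minimum cost is $1.63.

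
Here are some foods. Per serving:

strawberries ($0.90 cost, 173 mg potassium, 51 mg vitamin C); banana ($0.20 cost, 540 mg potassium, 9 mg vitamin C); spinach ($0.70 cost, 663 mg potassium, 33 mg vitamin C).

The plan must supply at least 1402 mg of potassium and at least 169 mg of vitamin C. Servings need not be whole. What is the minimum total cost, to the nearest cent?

Minimising a linear cost over {potassium ≥ 1402, vitamin C ≥ 169, servings ≥ 0} — the optimum is at a vertex, using one or two foods.
strawberries only: max(1402/173, 169/51) = 8.104 servings → $7.29.
banana only: max(1402/540, 169/9) = 18.78 servings → $3.76.
spinach only: max(1402/663, 169/33) = 5.121 servings → $3.58.
strawberries + banana with both tight: 3.027 servings and 1.627 servings → $3.05.
strawberries + spinach with both tight: 2.341 servings and 1.504 servings → $3.16.
banana + spinach with both targets exact would need a negative amount; discard.
Cheapest feasible corner: $3.05.

$3.05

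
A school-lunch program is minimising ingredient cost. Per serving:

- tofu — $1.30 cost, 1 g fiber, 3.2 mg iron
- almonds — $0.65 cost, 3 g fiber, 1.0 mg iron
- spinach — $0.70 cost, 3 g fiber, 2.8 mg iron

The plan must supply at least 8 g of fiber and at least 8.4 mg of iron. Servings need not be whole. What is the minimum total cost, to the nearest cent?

For a min-cost LP with two ≥-constraints, a basic feasible solution has at most two positive variables.
tofu only: max(8/1, 8.4/3.2) = 8 servings → $10.40.
almonds only: max(8/3, 8.4/1.0) = 8.4 servings → $5.46.
spinach only: max(8/3, 8.4/2.8) = 3 servings → $2.10.
tofu + almonds with both tight: 2 servings and 2 servings → $3.90.
tofu + spinach with both tight: 0.4118 servings and 2.529 servings → $2.31.
almonds + spinach with both targets exact would need a negative amount; discard.
The minimum over all feasible corners is $2.10.

$2.10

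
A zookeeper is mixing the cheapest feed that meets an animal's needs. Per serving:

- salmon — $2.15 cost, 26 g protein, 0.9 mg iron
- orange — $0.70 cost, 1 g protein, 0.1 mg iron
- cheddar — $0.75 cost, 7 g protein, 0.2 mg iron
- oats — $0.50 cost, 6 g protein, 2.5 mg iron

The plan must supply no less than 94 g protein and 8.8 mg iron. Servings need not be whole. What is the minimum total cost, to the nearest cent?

Minimising a linear cost over {protein ≥ 94, iron ≥ 8.8, servings ≥ 0} — the optimum is at a vertex, using one or two foods.
salmon only: max(94/26, 8.8/0.9) = 9.778 servings → $21.02.
orange only: max(94/1, 8.8/0.1) = 94 servings → $65.80.
cheddar only: max(94/7, 8.8/0.2) = 44 servings → $33.00.
oats only: max(94/6, 8.8/2.5) = 15.67 servings → $7.83.
salmon + orange with both tight: 0.3529 servings and 84.82 servings → $60.14.
salmon + cheddar with both targets exact would need a negative amount; discard.
salmon + oats with both tight: 3.057 servings and 2.419 servings → $7.78.
orange + cheddar with both tight: 85.6 servings and 1.2 servings → $60.82.
orange + oats: intersection lies outside the first quadrant.
cheddar + oats with both tight: 11.18 servings and 2.626 servings → $9.70.
So the least-cost plan costs $7.78.

$7.78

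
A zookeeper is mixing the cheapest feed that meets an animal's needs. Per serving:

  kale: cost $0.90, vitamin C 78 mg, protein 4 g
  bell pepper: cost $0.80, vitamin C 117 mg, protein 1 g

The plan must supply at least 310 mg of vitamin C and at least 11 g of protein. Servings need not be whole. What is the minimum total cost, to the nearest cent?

$3.04

kale only: max(310/78, 11/4) = 3.974 servings → $3.58.
bell pepper only: max(310/117, 11/1) = 11 servings → $8.80.
kale + bell pepper with both tight: 2.505 servings and 0.9795 servings → $3.04.
Cheapest feasible corner: $3.04.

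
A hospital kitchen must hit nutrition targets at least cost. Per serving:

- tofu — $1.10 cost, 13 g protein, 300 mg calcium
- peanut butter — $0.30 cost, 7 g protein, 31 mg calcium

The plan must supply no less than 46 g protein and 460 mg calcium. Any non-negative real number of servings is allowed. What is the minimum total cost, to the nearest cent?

Check every corner: each single food scaled to meet both minima, and each pair solved so both constraints bind.
tofu only: max(46/13, 460/300) = 3.538 servings → $3.89.
peanut butter only: max(46/7, 460/31) = 14.84 servings → $4.45.
tofu + peanut butter with both tight: 1.057 servings and 4.608 servings → $2.55.
So the least-cost plan costs $2.55.

$2.55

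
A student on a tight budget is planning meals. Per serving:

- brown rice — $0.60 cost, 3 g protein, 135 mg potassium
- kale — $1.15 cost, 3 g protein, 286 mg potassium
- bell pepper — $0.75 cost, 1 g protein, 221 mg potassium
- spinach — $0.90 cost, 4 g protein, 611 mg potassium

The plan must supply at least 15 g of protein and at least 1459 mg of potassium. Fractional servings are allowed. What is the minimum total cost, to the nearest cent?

$3.18

With two linear requirements the optimum uses one or two foods; enumerate the corners.
brown rice only: max(15/3, 1459/135) = 10.81 servings → $6.48.
kale only: max(15/3, 1459/286) = 5.101 servings → $5.87.
bell pepper only: max(15/1, 1459/221) = 15 servings → $11.25.
spinach only: max(15/4, 1459/611) = 3.75 servings → $3.38.
brown rice + kale: intersection lies outside the first quadrant.
brown rice + bell pepper with both tight: 3.515 servings and 4.455 servings → $5.45.
brown rice + spinach with both tight: 2.575 servings and 1.819 servings → $3.18.
kale + bell pepper with both tight: 4.923 servings and 0.2308 servings → $5.83.
kale + spinach with both tight: 4.832 servings and 0.1263 servings → $5.67.
bell pepper + spinach with both targets exact would need a negative amount; discard.
The minimum over all feasible corners is $3.18.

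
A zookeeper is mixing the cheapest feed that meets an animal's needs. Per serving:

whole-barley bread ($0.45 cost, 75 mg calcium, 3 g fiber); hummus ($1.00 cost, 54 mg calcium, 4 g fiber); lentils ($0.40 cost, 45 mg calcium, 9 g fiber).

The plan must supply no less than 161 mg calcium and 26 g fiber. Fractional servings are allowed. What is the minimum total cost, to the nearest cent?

With two linear requirements the optimum uses one or two foods; enumerate the corners.
whole-barley bread only: max(161/75, 26/3) = 8.667 servings → $3.90.
hummus only: max(161/54, 26/4) = 6.5 servings → $6.50.
lentils only: max(161/45, 26/9) = 3.578 servings → $1.43.
whole-barley bread + hummus: intersection lies outside the first quadrant.
whole-barley bread + lentils with both tight: 0.5167 servings and 2.717 servings → $1.32.
hummus + lentils with both tight: 0.9118 servings and 2.484 servings → $1.91.
The minimum over all feasible corners is $1.32.

$1.32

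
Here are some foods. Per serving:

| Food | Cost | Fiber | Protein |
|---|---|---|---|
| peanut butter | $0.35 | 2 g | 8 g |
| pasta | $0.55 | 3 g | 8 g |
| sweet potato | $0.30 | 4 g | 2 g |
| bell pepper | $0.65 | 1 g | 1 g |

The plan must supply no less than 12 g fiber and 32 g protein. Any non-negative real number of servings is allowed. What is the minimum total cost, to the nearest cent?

$1.64

Two binding constraints pin down two serving amounts, so the optimal mix uses at most two foods. The candidates are each food alone (scaled to the tighter of fiber/protein) and each pair with both constraints tight.
peanut butter only: max(12/2, 32/8) = 6 servings → $2.10.
pasta only: max(12/3, 32/8) = 4 servings → $2.20.
sweet potato only: max(12/4, 32/2) = 16 servings → $4.80.
bell pepper only: max(12/1, 32/1) = 32 servings → $20.80.
peanut butter + pasta with both tight: 0 servings and 4 servings → $2.20.
peanut butter + sweet potato with both tight: 3.714 servings and 1.143 servings → $1.64.
peanut butter + bell pepper with both tight: 3.333 servings and 5.333 servings → $4.63.
pasta + sweet potato with both tight: 4 servings and 0 servings → $2.20.
pasta + bell pepper with both tight: 4 servings and 0 servings → $2.20.
sweet potato + bell pepper with both targets exact would need a negative amount; discard.
The minimum over all feasible corners is $1.64.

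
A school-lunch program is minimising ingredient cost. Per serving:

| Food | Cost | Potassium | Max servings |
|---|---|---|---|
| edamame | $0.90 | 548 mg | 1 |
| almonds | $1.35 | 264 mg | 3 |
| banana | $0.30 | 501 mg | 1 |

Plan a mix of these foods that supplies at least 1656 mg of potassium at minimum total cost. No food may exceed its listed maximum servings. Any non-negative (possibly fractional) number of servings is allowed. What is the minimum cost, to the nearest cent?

Cost per mg of potassium: banana $0.0006, edamame $0.0016, almonds $0.0051.
Take 1 serving of banana: +501.0 mg potassium for $0.30 (total $0.30, still need 1155.0 mg).
Take 1 serving of edamame: +548.0 mg potassium for $0.90 (total $1.20, still need 607.0 mg).
Take 2.299 servings of almonds: +607.0 mg potassium for $3.10 (total $4.30, still need 0.0 mg).
Greedy by cheapest-per-mg is optimal for a single linear constraint, so the minimum cost is $4.30.

$4.30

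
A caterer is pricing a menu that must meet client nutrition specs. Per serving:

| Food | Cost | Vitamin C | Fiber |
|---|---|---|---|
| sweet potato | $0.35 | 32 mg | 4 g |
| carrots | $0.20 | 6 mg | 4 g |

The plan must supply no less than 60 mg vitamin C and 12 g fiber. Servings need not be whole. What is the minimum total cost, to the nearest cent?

A basic optimal solution has at most two foods positive. Try each food alone and each pair with both targets met exactly.
sweet potato only: max(60/32, 12/4) = 3 servings → $1.05.
carrots only: max(60/6, 12/4) = 10 servings → $2.00.
sweet potato + carrots with both tight: 1.615 servings and 1.385 servings → $0.84.
The minimum over all feasible corners is $0.84.

$0.84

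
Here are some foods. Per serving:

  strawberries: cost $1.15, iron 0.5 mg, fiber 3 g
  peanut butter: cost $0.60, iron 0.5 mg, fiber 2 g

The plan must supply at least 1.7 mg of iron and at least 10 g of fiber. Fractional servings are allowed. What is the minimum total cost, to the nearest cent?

$3.00

This is a tiny linear program; its minimum lies at a vertex of the feasible set. List the vertices and price them.
strawberries only: max(1.7/0.5, 10/3) = 3.4 servings → $3.91.
peanut butter only: max(1.7/0.5, 10/2) = 5 servings → $3.00.
strawberries + peanut butter with both tight: 3.2 servings and 0.2 servings → $3.80.
So the least-cost plan costs $3.00.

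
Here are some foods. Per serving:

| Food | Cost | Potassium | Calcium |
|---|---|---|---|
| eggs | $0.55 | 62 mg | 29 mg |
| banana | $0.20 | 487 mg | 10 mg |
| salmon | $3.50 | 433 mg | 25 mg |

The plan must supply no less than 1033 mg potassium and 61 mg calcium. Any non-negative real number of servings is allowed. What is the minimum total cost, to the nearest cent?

Check every corner: each single food scaled to meet both minima, and each pair solved so both constraints bind.
eggs only: max(1033/62, 61/29) = 16.66 servings → $9.16.
banana only: max(1033/487, 61/10) = 6.1 servings → $1.22.
salmon only: max(1033/433, 61/25) = 2.44 servings → $8.54.
eggs + banana with both tight: 1.435 servings and 1.938 servings → $1.18.
eggs + salmon with both tight: 0.05342 servings and 2.378 servings → $8.35.
banana + salmon: intersection lies outside the first quadrant.
The minimum over all feasible corners is $1.18.

$1.18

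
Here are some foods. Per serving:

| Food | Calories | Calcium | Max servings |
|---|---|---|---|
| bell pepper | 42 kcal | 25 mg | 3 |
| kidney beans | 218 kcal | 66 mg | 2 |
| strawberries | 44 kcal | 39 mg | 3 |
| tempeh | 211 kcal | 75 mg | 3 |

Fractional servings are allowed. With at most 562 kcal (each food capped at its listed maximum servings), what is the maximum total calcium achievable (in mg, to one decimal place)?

300.1 mg

Calcium per kcal: strawberries 0.8864, bell pepper 0.5952, tempeh 0.3555, kidney beans 0.3028.
Take 3 servings of strawberries: uses 132 kcal, +117.0 mg calcium (running total 117.0 mg).
Take 3 servings of bell pepper: uses 126 kcal, +75.0 mg calcium (running total 192.0 mg).
Take 1.441 servings of tempeh: uses 304 kcal, +108.1 mg calcium (running total 300.1 mg).
Greedy by best ratio exhausts the calories allowance optimally: 300.1 mg.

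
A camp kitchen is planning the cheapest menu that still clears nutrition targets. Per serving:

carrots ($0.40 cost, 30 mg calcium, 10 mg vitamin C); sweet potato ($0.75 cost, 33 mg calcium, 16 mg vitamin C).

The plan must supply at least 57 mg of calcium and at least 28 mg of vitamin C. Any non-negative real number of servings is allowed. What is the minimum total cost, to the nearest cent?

Two binding constraints pin down two serving amounts, so the optimal mix uses at most two foods. The candidates are each food alone (scaled to the tighter of calcium/vitamin C) and each pair with both constraints tight.
carrots only: max(57/30, 28/10) = 2.8 servings → $1.12.
sweet potato only: max(57/33, 28/16) = 1.75 servings → $1.31.
carrots + sweet potato with both targets exact would need a negative amount; discard.
Cheapest feasible corner: $1.12.

$1.12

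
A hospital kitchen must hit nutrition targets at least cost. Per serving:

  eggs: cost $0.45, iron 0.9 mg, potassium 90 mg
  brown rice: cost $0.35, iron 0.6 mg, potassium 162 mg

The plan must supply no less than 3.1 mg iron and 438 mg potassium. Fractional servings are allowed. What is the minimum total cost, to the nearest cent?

eggs only: max(3.1/0.9, 438/90) = 4.867 servings → $2.19.
brown rice only: max(3.1/0.6, 438/162) = 5.167 servings → $1.81.
eggs + brown rice with both tight: 2.608 servings and 1.255 servings → $1.61.
Cheapest feasible corner: $1.61.

$1.61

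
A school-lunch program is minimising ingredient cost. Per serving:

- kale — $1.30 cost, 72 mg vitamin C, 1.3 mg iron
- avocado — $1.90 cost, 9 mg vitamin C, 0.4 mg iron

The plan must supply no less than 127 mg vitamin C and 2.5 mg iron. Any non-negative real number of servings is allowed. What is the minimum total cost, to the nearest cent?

$2.50

A basic optimal solution has at most two foods positive. Try each food alone and each pair with both targets met exactly.
kale only: max(127/72, 2.5/1.3) = 1.923 servings → $2.50.
avocado only: max(127/9, 2.5/0.4) = 14.11 servings → $26.81.
kale + avocado with both tight: 1.655 servings and 0.8713 servings → $3.81.
So the least-cost plan costs $2.50.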